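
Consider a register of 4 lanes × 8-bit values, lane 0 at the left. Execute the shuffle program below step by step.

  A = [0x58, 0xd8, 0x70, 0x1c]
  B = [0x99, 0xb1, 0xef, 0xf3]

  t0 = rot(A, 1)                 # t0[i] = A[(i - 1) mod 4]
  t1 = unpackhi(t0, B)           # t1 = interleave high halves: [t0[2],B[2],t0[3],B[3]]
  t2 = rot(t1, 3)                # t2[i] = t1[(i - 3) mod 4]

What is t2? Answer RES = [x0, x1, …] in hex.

RES = [ 0xef  0x70  0xf3  0xd8 ]

t0 = [0x1c, 0x58, 0xd8, 0x70]
t1 = [0xd8, 0xef, 0x70, 0xf3]
t2 = [0xef, 0x70, 0xf3, 0xd8]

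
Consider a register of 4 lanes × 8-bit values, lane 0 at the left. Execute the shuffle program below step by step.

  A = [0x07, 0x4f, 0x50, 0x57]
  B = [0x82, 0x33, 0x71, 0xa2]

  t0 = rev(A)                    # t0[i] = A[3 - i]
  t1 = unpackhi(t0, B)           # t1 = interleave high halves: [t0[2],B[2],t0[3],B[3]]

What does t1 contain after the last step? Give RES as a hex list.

  t0: 57 50 4f 07
  t1: 4f 71 07 a2

RES = [0x4f, 0x71, 0x07, 0xa2]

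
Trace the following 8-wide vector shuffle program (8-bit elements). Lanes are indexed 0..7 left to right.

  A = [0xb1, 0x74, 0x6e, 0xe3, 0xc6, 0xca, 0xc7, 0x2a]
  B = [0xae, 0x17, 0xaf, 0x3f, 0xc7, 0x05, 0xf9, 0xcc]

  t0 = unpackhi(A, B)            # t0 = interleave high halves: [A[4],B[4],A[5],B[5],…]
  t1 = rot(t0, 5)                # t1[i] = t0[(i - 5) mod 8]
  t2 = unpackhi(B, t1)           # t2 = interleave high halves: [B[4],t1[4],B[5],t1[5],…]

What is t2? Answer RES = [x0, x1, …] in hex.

RES = [ 0xc7  0xcc  0x05  0xc6  0xf9  0xc7  0xcc  0xca ]

  t0: c6 c7 ca 05 c7 f9 2a cc
  t1: 05 c7 f9 2a cc c6 c7 ca
  t2: c7 cc 05 c6 f9 c7 cc ca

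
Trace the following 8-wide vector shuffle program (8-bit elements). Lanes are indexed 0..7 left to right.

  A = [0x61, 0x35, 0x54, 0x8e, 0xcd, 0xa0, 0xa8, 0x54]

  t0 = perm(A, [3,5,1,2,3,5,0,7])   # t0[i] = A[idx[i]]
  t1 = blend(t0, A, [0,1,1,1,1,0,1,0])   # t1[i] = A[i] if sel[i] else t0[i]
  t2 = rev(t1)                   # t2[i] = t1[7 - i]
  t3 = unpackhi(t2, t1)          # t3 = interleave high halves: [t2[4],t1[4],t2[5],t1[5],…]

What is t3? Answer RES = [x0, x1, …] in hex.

→ t0 |8e|a0|35|54|8e|a0|61|54|
→ t1 |8e|35|54|8e|cd|a0|a8|54|
→ t2 |54|a8|a0|cd|8e|54|35|8e|
→ t3 |8e|cd|54|a0|35|a8|8e|54|

RES = [0x8e, 0xcd, 0x54, 0xa0, 0x35, 0xa8, 0x8e, 0x54]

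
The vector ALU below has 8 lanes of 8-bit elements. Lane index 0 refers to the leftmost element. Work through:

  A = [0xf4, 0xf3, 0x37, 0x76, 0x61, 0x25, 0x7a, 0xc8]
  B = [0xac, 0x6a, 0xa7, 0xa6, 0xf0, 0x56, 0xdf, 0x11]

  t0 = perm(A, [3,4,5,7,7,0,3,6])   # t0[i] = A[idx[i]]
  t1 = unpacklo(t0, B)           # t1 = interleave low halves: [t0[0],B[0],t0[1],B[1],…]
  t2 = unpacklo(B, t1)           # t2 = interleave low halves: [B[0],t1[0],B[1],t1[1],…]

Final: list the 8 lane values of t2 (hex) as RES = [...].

RES = [ 0xac  0x76  0x6a  0xac  0xa7  0x61  0xa6  0x6a ]

→ t0 |76|61|25|c8|c8|f4|76|7a|
→ t1 |76|ac|61|6a|25|a7|c8|a6|
→ t2 |ac|76|6a|ac|a7|61|a6|6a|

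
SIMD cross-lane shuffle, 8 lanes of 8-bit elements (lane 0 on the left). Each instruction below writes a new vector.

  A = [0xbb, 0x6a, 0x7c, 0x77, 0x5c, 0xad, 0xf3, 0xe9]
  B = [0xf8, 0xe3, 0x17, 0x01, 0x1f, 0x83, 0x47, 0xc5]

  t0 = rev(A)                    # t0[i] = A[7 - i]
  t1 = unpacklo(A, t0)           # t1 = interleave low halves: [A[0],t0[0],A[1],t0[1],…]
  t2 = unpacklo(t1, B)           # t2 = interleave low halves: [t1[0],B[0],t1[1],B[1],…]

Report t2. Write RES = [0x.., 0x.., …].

RES = [0xbb, 0xf8, 0xe9, 0xe3, 0x6a, 0x17, 0xf3, 0x01]

  t0: e9 f3 ad 5c 77 7c 6a bb
  t1: bb e9 6a f3 7c ad 77 5c
  t2: bb f8 e9 e3 6a 17 f3 01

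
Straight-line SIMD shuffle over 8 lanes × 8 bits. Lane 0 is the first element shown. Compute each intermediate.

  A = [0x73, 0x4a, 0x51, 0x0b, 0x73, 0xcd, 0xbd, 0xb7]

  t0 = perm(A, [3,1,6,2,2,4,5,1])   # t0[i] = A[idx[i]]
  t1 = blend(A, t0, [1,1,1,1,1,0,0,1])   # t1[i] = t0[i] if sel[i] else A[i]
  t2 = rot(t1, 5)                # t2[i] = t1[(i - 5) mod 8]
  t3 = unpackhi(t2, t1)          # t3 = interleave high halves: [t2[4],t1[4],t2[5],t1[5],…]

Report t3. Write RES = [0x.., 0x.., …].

RES = [ 0x4a  0x51  0x0b  0xcd  0x4a  0xbd  0xbd  0x4a ]

  t0: 0b 4a bd 51 51 73 cd 4a
  t1: 0b 4a bd 51 51 cd bd 4a
  t2: 51 51 cd bd 4a 0b 4a bd
  t3: 4a 51 0b cd 4a bd bd 4a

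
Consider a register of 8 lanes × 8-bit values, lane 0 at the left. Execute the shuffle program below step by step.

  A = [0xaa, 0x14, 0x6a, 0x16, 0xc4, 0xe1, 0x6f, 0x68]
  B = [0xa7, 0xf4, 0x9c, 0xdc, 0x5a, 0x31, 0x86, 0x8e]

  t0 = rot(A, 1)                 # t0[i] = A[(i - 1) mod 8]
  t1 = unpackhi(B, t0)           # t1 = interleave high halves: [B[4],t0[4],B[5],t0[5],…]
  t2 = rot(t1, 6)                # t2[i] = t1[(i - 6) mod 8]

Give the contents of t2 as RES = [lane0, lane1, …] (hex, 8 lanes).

RES = [ 0x31  0xc4  0x86  0xe1  0x8e  0x6f  0x5a  0x16 ]

t0 = [0x68, 0xaa, 0x14, 0x6a, 0x16, 0xc4, 0xe1, 0x6f]
t1 = [0x5a, 0x16, 0x31, 0xc4, 0x86, 0xe1, 0x8e, 0x6f]
t2 = [0x31, 0xc4, 0x86, 0xe1, 0x8e, 0x6f, 0x5a, 0x16]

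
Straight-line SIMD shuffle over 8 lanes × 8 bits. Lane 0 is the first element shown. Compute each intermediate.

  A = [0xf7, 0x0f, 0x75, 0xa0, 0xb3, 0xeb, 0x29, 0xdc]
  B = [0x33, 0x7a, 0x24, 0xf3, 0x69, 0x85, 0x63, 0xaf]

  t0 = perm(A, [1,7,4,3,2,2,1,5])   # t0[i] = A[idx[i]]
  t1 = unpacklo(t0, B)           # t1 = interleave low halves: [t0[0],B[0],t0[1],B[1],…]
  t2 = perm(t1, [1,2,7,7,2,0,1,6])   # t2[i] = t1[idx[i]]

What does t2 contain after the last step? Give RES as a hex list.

t0 = [0x0f, 0xdc, 0xb3, 0xa0, 0x75, 0x75, 0x0f, 0xeb]
t1 = [0x0f, 0x33, 0xdc, 0x7a, 0xb3, 0x24, 0xa0, 0xf3]
t2 = [0x33, 0xdc, 0xf3, 0xf3, 0xdc, 0x0f, 0x33, 0xa0]

RES = [ 0x33  0xdc  0xf3  0xf3  0xdc  0x0f  0x33  0xa0 ]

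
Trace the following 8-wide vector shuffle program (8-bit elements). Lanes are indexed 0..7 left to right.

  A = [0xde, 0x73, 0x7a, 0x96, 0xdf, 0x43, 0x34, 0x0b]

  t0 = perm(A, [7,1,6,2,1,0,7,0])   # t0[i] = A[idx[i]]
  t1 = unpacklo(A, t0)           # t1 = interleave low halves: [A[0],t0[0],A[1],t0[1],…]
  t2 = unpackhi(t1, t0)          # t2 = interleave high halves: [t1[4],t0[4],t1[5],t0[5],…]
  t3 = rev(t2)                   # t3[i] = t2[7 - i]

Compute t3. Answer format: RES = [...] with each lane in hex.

→ t0 |0b|73|34|7a|73|de|0b|de|
→ t1 |de|0b|73|73|7a|34|96|7a|
→ t2 |7a|73|34|de|96|0b|7a|de|
→ t3 |de|7a|0b|96|de|34|73|7a|

RES = [ 0xde  0x7a  0x0b  0x96  0xde  0x34  0x73  0x7a ]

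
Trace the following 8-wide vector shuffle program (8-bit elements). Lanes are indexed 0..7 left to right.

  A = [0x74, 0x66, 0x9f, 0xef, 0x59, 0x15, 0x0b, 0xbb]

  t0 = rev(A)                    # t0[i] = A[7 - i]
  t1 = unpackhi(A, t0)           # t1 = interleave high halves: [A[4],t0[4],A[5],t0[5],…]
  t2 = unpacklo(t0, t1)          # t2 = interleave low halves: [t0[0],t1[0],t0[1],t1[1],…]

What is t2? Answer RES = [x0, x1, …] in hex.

RES = [0xbb, 0x59, 0x0b, 0xef, 0x15, 0x15, 0x59, 0x9f]

t0 = [0xbb, 0x0b, 0x15, 0x59, 0xef, 0x9f, 0x66, 0x74]
t1 = [0x59, 0xef, 0x15, 0x9f, 0x0b, 0x66, 0xbb, 0x74]
t2 = [0xbb, 0x59, 0x0b, 0xef, 0x15, 0x15, 0x59, 0x9f]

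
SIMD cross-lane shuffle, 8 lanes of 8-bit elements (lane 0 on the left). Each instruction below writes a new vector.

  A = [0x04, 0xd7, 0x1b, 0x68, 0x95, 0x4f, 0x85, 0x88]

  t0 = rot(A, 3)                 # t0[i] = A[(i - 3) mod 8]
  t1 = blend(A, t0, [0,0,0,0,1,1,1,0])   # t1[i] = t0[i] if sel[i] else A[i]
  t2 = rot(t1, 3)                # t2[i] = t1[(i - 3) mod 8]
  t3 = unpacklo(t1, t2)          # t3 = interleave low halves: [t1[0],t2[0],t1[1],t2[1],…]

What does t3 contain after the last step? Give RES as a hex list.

  t0: 4f 85 88 04 d7 1b 68 95
  t1: 04 d7 1b 68 d7 1b 68 88
  t2: 1b 68 88 04 d7 1b 68 d7
  t3: 04 1b d7 68 1b 88 68 04

RES = [ 0x04  0x1b  0xd7  0x68  0x1b  0x88  0x68  0x04 ]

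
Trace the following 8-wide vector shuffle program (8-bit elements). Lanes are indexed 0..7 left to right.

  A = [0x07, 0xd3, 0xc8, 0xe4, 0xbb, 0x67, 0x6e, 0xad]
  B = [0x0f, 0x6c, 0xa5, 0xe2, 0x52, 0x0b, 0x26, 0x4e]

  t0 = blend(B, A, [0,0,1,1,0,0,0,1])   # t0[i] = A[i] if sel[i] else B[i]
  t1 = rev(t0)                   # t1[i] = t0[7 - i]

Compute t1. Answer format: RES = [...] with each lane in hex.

t0 = [0x0f, 0x6c, 0xc8, 0xe4, 0x52, 0x0b, 0x26, 0xad]
t1 = [0xad, 0x26, 0x0b, 0x52, 0xe4, 0xc8, 0x6c, 0x0f]

RES = [0xad, 0x26, 0x0b, 0x52, 0xe4, 0xc8, 0x6c, 0x0f]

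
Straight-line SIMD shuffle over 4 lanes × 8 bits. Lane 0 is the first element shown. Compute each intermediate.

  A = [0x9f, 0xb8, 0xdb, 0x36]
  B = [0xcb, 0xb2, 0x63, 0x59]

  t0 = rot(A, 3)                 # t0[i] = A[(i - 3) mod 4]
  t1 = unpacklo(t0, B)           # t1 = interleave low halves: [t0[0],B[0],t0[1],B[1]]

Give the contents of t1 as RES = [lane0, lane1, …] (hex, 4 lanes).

RES = [ 0xb8  0xcb  0xdb  0xb2 ]

t0 = [0xb8, 0xdb, 0x36, 0x9f]
t1 = [0xb8, 0xcb, 0xdb, 0xb2]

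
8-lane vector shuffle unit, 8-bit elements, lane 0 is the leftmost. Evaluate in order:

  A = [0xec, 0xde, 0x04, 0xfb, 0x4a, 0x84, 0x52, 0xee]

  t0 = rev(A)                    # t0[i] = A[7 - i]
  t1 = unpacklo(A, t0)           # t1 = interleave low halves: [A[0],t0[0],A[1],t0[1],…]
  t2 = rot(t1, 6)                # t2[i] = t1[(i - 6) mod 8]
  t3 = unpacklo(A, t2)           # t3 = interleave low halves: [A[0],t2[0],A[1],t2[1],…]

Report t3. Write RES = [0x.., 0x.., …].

RES = [ 0xec  0xde  0xde  0x52  0x04  0x04  0xfb  0x84 ]

  t0: ee 52 84 4a fb 04 de ec
  t1: ec ee de 52 04 84 fb 4a
  t2: de 52 04 84 fb 4a ec ee
  t3: ec de de 52 04 04 fb 84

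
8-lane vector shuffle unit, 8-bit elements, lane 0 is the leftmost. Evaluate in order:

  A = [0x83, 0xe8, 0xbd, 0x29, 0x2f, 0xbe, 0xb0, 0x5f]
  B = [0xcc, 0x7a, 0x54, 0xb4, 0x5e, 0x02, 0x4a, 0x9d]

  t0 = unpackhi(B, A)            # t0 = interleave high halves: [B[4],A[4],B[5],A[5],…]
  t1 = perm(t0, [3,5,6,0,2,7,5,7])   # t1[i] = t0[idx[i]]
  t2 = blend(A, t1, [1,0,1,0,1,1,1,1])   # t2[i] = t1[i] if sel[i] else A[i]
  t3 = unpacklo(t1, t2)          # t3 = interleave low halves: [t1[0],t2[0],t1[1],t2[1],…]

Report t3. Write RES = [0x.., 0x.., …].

RES = [0xbe, 0xbe, 0xb0, 0xe8, 0x9d, 0x9d, 0x5e, 0x29]

→ t0 |5e|2f|02|be|4a|b0|9d|5f|
→ t1 |be|b0|9d|5e|02|5f|b0|5f|
→ t2 |be|e8|9d|29|02|5f|b0|5f|
→ t3 |be|be|b0|e8|9d|9d|5e|29|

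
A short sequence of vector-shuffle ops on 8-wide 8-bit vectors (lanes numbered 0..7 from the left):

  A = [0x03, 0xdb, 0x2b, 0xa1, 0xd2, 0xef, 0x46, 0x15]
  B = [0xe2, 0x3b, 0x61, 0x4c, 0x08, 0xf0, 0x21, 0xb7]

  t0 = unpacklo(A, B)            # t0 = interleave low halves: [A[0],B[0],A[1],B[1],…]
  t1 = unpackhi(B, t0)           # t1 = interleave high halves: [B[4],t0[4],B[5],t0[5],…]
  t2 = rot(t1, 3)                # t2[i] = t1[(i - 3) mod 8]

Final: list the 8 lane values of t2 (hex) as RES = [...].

→ t0 |03|e2|db|3b|2b|61|a1|4c|
→ t1 |08|2b|f0|61|21|a1|b7|4c|
→ t2 |a1|b7|4c|08|2b|f0|61|21|

RES = [ 0xa1  0xb7  0x4c  0x08  0x2b  0xf0  0x61  0x21 ]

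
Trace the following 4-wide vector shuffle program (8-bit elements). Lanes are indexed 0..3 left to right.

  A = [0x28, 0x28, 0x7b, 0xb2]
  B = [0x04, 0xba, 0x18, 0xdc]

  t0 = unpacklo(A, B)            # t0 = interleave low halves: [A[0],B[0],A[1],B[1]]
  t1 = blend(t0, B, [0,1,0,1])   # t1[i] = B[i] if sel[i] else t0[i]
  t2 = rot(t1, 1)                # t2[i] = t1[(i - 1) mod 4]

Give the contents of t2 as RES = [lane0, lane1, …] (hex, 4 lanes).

RES = [0xdc, 0x28, 0xba, 0x28]

→ t0 |28|04|28|ba|
→ t1 |28|ba|28|dc|
→ t2 |dc|28|ba|28|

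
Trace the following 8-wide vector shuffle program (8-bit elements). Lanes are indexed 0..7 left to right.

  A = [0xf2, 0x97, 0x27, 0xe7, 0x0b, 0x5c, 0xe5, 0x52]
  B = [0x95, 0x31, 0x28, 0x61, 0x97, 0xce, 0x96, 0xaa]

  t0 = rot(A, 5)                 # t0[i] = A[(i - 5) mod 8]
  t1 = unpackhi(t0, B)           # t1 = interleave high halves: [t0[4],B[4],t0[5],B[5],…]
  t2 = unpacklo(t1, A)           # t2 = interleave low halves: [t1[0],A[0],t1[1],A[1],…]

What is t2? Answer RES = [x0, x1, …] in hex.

RES = [ 0x52  0xf2  0x97  0x97  0xf2  0x27  0xce  0xe7 ]

→ t0 |e7|0b|5c|e5|52|f2|97|27|
→ t1 |52|97|f2|ce|97|96|27|aa|
→ t2 |52|f2|97|97|f2|27|ce|e7|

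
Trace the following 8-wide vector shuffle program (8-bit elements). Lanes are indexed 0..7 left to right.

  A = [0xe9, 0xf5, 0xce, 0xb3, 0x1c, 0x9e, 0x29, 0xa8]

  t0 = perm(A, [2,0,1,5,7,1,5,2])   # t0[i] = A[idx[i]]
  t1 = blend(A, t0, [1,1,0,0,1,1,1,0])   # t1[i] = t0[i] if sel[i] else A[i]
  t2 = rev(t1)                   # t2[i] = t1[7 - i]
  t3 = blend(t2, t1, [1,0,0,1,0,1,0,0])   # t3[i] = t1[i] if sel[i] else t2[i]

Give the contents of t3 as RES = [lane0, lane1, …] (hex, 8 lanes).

t0 = [0xce, 0xe9, 0xf5, 0x9e, 0xa8, 0xf5, 0x9e, 0xce]
t1 = [0xce, 0xe9, 0xce, 0xb3, 0xa8, 0xf5, 0x9e, 0xa8]
t2 = [0xa8, 0x9e, 0xf5, 0xa8, 0xb3, 0xce, 0xe9, 0xce]
t3 = [0xce, 0x9e, 0xf5, 0xb3, 0xb3, 0xf5, 0xe9, 0xce]

RES = [ 0xce  0x9e  0xf5  0xb3  0xb3  0xf5  0xe9  0xce ]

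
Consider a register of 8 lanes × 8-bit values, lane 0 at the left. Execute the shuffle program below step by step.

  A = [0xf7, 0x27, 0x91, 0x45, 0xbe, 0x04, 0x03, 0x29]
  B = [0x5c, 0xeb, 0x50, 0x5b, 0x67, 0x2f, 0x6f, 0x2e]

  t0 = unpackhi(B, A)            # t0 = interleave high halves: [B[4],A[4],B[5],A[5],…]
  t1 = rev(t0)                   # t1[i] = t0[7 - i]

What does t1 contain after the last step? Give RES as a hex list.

  t0: 67 be 2f 04 6f 03 2e 29
  t1: 29 2e 03 6f 04 2f be 67

RES = [0x29, 0x2e, 0x03, 0x6f, 0x04, 0x2f, 0xbe, 0x67]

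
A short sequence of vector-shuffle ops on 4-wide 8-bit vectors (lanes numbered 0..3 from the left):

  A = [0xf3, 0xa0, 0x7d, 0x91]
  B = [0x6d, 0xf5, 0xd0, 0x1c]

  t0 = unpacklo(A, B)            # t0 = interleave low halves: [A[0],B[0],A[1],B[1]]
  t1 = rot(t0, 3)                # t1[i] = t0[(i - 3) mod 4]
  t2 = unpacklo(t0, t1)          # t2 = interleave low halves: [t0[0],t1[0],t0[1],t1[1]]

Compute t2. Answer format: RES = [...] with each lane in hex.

RES = [ 0xf3  0x6d  0x6d  0xa0 ]

  t0: f3 6d a0 f5
  t1: 6d a0 f5 f3
  t2: f3 6d 6d a0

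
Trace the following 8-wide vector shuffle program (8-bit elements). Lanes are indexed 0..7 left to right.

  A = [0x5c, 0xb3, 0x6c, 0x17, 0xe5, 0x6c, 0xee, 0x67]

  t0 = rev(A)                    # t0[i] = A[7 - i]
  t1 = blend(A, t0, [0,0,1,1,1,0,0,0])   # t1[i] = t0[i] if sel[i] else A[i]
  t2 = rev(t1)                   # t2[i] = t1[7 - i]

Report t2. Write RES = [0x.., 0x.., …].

  t0: 67 ee 6c e5 17 6c b3 5c
  t1: 5c b3 6c e5 17 6c ee 67
  t2: 67 ee 6c 17 e5 6c b3 5c

RES = [ 0x67  0xee  0x6c  0x17  0xe5  0x6c  0xb3  0x5c ]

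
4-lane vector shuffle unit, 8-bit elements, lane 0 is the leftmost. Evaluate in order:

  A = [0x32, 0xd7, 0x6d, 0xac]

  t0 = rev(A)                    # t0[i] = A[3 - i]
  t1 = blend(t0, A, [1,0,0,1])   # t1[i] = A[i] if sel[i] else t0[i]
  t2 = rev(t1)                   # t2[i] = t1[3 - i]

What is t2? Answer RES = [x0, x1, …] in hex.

  t0: ac 6d d7 32
  t1: 32 6d d7 ac
  t2: ac d7 6d 32

RES = [0xac, 0xd7, 0x6d, 0x32]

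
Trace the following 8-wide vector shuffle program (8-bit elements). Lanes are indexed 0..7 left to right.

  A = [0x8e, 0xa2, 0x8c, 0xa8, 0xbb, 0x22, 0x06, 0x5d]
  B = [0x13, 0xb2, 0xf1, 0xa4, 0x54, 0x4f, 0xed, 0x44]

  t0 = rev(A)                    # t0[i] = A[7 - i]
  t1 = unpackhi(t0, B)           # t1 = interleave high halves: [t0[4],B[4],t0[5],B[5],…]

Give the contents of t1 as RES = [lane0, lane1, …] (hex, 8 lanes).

RES = [ 0xa8  0x54  0x8c  0x4f  0xa2  0xed  0x8e  0x44 ]

→ t0 |5d|06|22|bb|a8|8c|a2|8e|
→ t1 |a8|54|8c|4f|a2|ed|8e|44|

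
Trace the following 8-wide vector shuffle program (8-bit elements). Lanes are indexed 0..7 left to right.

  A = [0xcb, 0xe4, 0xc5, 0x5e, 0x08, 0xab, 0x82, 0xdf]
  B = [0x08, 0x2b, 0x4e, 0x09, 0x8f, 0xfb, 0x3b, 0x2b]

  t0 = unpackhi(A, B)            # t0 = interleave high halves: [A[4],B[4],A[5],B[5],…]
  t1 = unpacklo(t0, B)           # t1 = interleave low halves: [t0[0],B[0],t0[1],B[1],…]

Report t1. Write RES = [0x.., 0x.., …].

→ t0 |08|8f|ab|fb|82|3b|df|2b|
→ t1 |08|08|8f|2b|ab|4e|fb|09|

RES = [ 0x08  0x08  0x8f  0x2b  0xab  0x4e  0xfb  0x09 ]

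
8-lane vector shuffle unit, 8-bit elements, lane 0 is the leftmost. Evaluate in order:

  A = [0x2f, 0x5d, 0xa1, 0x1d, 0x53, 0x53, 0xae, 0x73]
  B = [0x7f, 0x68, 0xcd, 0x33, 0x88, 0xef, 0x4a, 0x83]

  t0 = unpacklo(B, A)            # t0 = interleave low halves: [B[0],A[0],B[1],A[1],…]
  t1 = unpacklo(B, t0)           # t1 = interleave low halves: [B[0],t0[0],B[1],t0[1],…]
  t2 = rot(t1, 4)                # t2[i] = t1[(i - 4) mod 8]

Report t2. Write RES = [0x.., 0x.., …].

RES = [0xcd, 0x68, 0x33, 0x5d, 0x7f, 0x7f, 0x68, 0x2f]

→ t0 |7f|2f|68|5d|cd|a1|33|1d|
→ t1 |7f|7f|68|2f|cd|68|33|5d|
→ t2 |cd|68|33|5d|7f|7f|68|2f|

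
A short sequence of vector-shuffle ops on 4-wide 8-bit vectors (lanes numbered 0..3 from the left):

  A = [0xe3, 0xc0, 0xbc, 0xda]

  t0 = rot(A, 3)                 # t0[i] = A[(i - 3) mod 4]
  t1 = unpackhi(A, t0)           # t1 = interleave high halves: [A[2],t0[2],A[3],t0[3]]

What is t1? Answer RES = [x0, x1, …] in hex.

RES = [0xbc, 0xda, 0xda, 0xe3]

→ t0 |c0|bc|da|e3|
→ t1 |bc|da|da|e3|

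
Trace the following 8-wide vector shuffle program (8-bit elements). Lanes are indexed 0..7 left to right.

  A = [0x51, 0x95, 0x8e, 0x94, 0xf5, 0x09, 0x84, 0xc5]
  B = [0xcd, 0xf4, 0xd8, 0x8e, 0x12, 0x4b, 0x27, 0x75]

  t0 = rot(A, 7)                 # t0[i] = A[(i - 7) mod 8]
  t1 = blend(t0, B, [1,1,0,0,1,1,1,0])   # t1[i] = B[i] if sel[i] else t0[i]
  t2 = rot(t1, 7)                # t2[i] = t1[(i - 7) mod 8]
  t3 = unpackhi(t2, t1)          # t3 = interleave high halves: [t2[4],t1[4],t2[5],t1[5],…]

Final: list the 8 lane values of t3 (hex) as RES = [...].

RES = [ 0x4b  0x12  0x27  0x4b  0x51  0x27  0xcd  0x51 ]

  t0: 95 8e 94 f5 09 84 c5 51
  t1: cd f4 94 f5 12 4b 27 51
  t2: f4 94 f5 12 4b 27 51 cd
  t3: 4b 12 27 4b 51 27 cd 51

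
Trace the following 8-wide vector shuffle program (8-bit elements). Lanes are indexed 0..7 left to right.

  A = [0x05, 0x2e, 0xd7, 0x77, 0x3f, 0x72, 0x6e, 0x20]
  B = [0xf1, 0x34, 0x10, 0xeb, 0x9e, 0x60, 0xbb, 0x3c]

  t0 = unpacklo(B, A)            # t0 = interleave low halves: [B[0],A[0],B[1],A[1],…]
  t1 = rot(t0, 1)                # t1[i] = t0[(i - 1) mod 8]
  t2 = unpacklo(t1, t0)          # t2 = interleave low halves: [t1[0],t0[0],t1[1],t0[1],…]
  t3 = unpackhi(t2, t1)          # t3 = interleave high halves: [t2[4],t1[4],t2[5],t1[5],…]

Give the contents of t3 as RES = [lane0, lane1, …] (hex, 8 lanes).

RES = [0x05, 0x2e, 0x34, 0x10, 0x34, 0xd7, 0x2e, 0xeb]

→ t0 |f1|05|34|2e|10|d7|eb|77|
→ t1 |77|f1|05|34|2e|10|d7|eb|
→ t2 |77|f1|f1|05|05|34|34|2e|
→ t3 |05|2e|34|10|34|d7|2e|eb|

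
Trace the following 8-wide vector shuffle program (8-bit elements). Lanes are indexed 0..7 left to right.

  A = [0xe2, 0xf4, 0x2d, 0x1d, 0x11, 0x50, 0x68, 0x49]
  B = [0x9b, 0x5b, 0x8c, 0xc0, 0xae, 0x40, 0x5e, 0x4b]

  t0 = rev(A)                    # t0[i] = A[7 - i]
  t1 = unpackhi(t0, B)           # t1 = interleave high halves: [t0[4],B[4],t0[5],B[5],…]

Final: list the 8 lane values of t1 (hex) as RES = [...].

RES = [0x1d, 0xae, 0x2d, 0x40, 0xf4, 0x5e, 0xe2, 0x4b]

  t0: 49 68 50 11 1d 2d f4 e2
  t1: 1d ae 2d 40 f4 5e e2 4b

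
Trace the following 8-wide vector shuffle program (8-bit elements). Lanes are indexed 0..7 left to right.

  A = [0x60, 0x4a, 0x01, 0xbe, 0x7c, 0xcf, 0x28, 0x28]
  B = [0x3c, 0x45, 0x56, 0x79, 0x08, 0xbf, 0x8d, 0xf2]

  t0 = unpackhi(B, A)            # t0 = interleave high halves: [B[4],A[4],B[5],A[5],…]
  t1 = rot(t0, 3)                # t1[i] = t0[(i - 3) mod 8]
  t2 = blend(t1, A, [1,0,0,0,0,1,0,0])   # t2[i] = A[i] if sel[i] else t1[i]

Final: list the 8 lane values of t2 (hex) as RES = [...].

RES = [0x60, 0xf2, 0x28, 0x08, 0x7c, 0xcf, 0xcf, 0x8d]

t0 = [0x08, 0x7c, 0xbf, 0xcf, 0x8d, 0x28, 0xf2, 0x28]
t1 = [0x28, 0xf2, 0x28, 0x08, 0x7c, 0xbf, 0xcf, 0x8d]
t2 = [0x60, 0xf2, 0x28, 0x08, 0x7c, 0xcf, 0xcf, 0x8d]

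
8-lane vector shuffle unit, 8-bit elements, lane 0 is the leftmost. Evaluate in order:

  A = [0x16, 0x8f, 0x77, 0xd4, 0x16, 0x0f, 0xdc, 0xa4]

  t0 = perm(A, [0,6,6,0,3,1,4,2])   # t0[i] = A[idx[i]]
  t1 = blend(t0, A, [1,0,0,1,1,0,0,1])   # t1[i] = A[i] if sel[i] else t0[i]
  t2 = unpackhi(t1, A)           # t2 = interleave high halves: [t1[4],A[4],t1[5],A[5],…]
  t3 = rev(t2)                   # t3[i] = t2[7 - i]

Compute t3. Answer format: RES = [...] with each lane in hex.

t0 = [0x16, 0xdc, 0xdc, 0x16, 0xd4, 0x8f, 0x16, 0x77]
t1 = [0x16, 0xdc, 0xdc, 0xd4, 0x16, 0x8f, 0x16, 0xa4]
t2 = [0x16, 0x16, 0x8f, 0x0f, 0x16, 0xdc, 0xa4, 0xa4]
t3 = [0xa4, 0xa4, 0xdc, 0x16, 0x0f, 0x8f, 0x16, 0x16]

RES = [0xa4, 0xa4, 0xdc, 0x16, 0x0f, 0x8f, 0x16, 0x16]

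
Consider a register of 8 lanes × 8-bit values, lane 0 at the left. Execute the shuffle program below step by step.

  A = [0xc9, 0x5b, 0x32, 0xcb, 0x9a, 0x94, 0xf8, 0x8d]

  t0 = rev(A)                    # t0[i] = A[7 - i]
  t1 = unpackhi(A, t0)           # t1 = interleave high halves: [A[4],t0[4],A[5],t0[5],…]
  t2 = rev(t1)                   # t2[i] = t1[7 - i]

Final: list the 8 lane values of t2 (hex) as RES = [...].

t0 = [0x8d, 0xf8, 0x94, 0x9a, 0xcb, 0x32, 0x5b, 0xc9]
t1 = [0x9a, 0xcb, 0x94, 0x32, 0xf8, 0x5b, 0x8d, 0xc9]
t2 = [0xc9, 0x8d, 0x5b, 0xf8, 0x32, 0x94, 0xcb, 0x9a]

RES = [ 0xc9  0x8d  0x5b  0xf8  0x32  0x94  0xcb  0x9a ]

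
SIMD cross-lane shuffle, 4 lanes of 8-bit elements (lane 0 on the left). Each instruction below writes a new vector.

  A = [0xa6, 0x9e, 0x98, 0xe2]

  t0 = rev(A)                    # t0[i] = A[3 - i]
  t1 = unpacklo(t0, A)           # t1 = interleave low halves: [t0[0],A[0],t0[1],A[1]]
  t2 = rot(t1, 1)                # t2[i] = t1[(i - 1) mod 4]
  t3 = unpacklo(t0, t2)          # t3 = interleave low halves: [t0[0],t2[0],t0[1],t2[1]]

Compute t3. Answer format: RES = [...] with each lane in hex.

→ t0 |e2|98|9e|a6|
→ t1 |e2|a6|98|9e|
→ t2 |9e|e2|a6|98|
→ t3 |e2|9e|98|e2|

RES = [ 0xe2  0x9e  0x98  0xe2 ]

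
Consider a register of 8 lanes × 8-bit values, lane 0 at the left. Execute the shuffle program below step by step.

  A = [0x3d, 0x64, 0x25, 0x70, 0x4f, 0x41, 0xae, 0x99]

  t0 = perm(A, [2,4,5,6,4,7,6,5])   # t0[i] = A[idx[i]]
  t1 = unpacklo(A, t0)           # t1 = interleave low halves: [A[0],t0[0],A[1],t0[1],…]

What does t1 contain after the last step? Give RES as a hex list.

t0 = [0x25, 0x4f, 0x41, 0xae, 0x4f, 0x99, 0xae, 0x41]
t1 = [0x3d, 0x25, 0x64, 0x4f, 0x25, 0x41, 0x70, 0xae]

RES = [ 0x3d  0x25  0x64  0x4f  0x25  0x41  0x70  0xae ]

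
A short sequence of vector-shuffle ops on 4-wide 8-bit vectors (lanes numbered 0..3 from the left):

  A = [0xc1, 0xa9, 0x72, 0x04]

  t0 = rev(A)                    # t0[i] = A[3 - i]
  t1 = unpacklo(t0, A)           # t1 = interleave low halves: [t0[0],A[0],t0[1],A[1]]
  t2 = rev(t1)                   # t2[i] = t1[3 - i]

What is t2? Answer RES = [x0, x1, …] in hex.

RES = [ 0xa9  0x72  0xc1  0x04 ]

  t0: 04 72 a9 c1
  t1: 04 c1 72 a9
  t2: a9 72 c1 04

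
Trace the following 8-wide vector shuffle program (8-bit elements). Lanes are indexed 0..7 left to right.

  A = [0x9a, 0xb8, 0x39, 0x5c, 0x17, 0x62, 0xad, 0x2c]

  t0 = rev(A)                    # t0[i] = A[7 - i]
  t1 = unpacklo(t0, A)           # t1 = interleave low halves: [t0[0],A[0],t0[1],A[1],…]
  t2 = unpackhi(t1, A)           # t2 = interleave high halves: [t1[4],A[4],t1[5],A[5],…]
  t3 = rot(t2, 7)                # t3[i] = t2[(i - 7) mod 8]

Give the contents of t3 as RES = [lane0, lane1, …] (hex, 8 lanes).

RES = [ 0x17  0x39  0x62  0x17  0xad  0x5c  0x2c  0x62 ]

  t0: 2c ad 62 17 5c 39 b8 9a
  t1: 2c 9a ad b8 62 39 17 5c
  t2: 62 17 39 62 17 ad 5c 2c
  t3: 17 39 62 17 ad 5c 2c 62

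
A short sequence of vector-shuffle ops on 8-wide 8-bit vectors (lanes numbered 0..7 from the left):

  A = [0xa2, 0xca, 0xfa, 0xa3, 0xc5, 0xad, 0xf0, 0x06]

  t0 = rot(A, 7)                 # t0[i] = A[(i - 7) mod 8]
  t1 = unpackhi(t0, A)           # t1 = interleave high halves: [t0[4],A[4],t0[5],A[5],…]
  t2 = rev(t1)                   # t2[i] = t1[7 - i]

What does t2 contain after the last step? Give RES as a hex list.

RES = [0x06, 0xa2, 0xf0, 0x06, 0xad, 0xf0, 0xc5, 0xad]

  t0: ca fa a3 c5 ad f0 06 a2
  t1: ad c5 f0 ad 06 f0 a2 06
  t2: 06 a2 f0 06 ad f0 c5 ad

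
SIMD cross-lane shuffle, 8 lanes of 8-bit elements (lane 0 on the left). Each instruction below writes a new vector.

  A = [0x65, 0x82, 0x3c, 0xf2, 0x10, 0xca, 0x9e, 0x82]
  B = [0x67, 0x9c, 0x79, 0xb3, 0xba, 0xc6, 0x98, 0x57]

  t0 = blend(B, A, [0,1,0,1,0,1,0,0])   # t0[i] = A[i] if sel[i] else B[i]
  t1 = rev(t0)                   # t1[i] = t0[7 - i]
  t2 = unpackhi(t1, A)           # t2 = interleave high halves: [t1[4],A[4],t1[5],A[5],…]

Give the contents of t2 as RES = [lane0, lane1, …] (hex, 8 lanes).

RES = [0xf2, 0x10, 0x79, 0xca, 0x82, 0x9e, 0x67, 0x82]

  t0: 67 82 79 f2 ba ca 98 57
  t1: 57 98 ca ba f2 79 82 67
  t2: f2 10 79 ca 82 9e 67 82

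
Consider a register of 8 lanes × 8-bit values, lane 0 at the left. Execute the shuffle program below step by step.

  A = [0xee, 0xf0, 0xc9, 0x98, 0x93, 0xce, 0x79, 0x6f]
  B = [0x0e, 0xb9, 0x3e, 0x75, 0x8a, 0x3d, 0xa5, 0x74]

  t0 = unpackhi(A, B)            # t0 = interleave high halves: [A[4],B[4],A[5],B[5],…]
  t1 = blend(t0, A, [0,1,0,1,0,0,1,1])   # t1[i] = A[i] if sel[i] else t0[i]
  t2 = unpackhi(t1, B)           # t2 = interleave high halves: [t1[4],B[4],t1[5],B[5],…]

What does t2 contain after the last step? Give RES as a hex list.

t0 = [0x93, 0x8a, 0xce, 0x3d, 0x79, 0xa5, 0x6f, 0x74]
t1 = [0x93, 0xf0, 0xce, 0x98, 0x79, 0xa5, 0x79, 0x6f]
t2 = [0x79, 0x8a, 0xa5, 0x3d, 0x79, 0xa5, 0x6f, 0x74]

RES = [0x79, 0x8a, 0xa5, 0x3d, 0x79, 0xa5, 0x6f, 0x74]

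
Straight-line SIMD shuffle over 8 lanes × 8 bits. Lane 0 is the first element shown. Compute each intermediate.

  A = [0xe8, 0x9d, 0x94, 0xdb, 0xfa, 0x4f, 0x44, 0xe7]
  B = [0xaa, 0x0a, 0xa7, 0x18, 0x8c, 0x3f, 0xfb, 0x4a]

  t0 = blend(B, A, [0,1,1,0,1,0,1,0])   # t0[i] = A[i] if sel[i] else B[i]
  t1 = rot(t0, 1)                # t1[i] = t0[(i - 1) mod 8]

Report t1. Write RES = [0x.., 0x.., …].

→ t0 |aa|9d|94|18|fa|3f|44|4a|
→ t1 |4a|aa|9d|94|18|fa|3f|44|

RES = [ 0x4a  0xaa  0x9d  0x94  0x18  0xfa  0x3f  0x44 ]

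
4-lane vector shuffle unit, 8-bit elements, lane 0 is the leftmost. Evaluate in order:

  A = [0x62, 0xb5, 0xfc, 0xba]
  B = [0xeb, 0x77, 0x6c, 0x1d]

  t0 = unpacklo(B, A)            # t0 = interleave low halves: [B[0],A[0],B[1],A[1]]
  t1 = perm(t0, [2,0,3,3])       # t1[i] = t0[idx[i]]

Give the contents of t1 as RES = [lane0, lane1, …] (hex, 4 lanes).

  t0: eb 62 77 b5
  t1: 77 eb b5 b5

RES = [ 0x77  0xeb  0xb5  0xb5 ]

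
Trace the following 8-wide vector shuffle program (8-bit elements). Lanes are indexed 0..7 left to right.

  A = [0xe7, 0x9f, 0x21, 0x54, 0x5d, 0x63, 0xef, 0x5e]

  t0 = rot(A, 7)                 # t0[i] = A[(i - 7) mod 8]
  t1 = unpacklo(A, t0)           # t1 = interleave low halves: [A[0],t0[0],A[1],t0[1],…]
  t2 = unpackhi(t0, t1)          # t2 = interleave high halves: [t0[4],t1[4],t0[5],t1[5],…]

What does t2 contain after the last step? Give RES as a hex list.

RES = [0x63, 0x21, 0xef, 0x54, 0x5e, 0x54, 0xe7, 0x5d]

  t0: 9f 21 54 5d 63 ef 5e e7
  t1: e7 9f 9f 21 21 54 54 5d
  t2: 63 21 ef 54 5e 54 e7 5d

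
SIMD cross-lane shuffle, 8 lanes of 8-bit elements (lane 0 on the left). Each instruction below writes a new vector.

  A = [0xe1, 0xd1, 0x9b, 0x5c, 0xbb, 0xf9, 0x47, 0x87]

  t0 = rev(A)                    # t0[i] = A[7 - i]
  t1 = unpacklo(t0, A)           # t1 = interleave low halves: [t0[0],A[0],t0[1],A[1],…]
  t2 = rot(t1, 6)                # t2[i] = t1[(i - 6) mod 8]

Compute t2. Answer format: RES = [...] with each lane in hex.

t0 = [0x87, 0x47, 0xf9, 0xbb, 0x5c, 0x9b, 0xd1, 0xe1]
t1 = [0x87, 0xe1, 0x47, 0xd1, 0xf9, 0x9b, 0xbb, 0x5c]
t2 = [0x47, 0xd1, 0xf9, 0x9b, 0xbb, 0x5c, 0x87, 0xe1]

RES = [0x47, 0xd1, 0xf9, 0x9b, 0xbb, 0x5c, 0x87, 0xe1]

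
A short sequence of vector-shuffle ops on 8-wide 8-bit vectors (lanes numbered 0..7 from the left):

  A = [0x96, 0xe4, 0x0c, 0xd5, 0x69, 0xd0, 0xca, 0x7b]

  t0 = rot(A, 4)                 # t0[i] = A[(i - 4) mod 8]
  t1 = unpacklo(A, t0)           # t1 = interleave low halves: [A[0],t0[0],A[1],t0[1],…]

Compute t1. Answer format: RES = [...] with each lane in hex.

t0 = [0x69, 0xd0, 0xca, 0x7b, 0x96, 0xe4, 0x0c, 0xd5]
t1 = [0x96, 0x69, 0xe4, 0xd0, 0x0c, 0xca, 0xd5, 0x7b]

RES = [ 0x96  0x69  0xe4  0xd0  0x0c  0xca  0xd5  0x7b ]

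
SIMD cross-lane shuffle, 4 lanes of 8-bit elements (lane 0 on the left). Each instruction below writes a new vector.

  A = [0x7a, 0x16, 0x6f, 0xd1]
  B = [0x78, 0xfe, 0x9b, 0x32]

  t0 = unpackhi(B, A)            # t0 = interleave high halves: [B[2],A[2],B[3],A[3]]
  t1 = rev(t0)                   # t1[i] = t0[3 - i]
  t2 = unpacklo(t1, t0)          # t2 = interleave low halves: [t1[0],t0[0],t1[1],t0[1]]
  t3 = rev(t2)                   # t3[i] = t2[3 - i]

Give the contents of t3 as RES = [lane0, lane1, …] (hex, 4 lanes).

  t0: 9b 6f 32 d1
  t1: d1 32 6f 9b
  t2: d1 9b 32 6f
  t3: 6f 32 9b d1

RES = [0x6f, 0x32, 0x9b, 0xd1]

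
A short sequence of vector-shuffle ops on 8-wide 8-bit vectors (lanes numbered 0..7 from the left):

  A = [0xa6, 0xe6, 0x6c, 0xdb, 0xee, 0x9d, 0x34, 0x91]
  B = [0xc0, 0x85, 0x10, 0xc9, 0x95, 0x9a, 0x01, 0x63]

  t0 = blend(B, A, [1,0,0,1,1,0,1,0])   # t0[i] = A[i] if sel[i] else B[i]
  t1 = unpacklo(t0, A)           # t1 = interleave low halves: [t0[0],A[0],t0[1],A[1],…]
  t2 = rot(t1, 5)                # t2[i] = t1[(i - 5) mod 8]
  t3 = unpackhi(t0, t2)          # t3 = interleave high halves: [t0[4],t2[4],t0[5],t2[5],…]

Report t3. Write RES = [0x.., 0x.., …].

RES = [ 0xee  0xdb  0x9a  0xa6  0x34  0xa6  0x63  0x85 ]

  t0: a6 85 10 db ee 9a 34 63
  t1: a6 a6 85 e6 10 6c db db
  t2: e6 10 6c db db a6 a6 85
  t3: ee db 9a a6 34 a6 63 85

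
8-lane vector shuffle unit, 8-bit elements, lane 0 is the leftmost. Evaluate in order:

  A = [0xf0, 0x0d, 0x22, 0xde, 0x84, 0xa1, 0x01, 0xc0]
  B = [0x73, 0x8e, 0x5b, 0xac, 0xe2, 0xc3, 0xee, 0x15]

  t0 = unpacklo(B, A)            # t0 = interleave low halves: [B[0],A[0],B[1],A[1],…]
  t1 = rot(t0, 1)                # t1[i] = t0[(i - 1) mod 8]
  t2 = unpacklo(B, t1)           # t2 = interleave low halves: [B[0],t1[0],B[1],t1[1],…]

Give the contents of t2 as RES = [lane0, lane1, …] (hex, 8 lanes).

t0 = [0x73, 0xf0, 0x8e, 0x0d, 0x5b, 0x22, 0xac, 0xde]
t1 = [0xde, 0x73, 0xf0, 0x8e, 0x0d, 0x5b, 0x22, 0xac]
t2 = [0x73, 0xde, 0x8e, 0x73, 0x5b, 0xf0, 0xac, 0x8e]

RES = [ 0x73  0xde  0x8e  0x73  0x5b  0xf0  0xac  0x8e ]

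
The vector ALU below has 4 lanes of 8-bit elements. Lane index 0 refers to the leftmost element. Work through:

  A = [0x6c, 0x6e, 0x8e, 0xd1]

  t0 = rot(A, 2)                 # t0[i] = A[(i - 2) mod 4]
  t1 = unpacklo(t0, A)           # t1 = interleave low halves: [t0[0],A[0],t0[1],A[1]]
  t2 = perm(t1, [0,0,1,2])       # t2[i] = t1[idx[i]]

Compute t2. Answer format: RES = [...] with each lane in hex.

RES = [0x8e, 0x8e, 0x6c, 0xd1]

t0 = [0x8e, 0xd1, 0x6c, 0x6e]
t1 = [0x8e, 0x6c, 0xd1, 0x6e]
t2 = [0x8e, 0x8e, 0x6c, 0xd1]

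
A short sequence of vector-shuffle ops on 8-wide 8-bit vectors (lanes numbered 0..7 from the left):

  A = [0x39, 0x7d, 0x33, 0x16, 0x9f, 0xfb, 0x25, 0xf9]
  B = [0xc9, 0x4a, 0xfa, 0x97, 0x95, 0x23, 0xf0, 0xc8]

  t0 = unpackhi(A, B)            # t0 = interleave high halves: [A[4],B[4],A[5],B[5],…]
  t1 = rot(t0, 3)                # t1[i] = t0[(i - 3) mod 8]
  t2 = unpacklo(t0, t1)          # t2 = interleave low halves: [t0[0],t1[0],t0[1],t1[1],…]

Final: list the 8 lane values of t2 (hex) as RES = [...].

RES = [ 0x9f  0xf0  0x95  0xf9  0xfb  0xc8  0x23  0x9f ]

  t0: 9f 95 fb 23 25 f0 f9 c8
  t1: f0 f9 c8 9f 95 fb 23 25
  t2: 9f f0 95 f9 fb c8 23 9f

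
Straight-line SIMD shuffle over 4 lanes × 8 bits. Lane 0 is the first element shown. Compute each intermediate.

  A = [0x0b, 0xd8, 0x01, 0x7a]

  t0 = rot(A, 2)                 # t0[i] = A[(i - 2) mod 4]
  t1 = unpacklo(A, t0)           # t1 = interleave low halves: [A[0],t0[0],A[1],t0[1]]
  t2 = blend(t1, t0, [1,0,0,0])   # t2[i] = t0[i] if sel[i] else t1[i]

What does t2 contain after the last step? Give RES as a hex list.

→ t0 |01|7a|0b|d8|
→ t1 |0b|01|d8|7a|
→ t2 |01|01|d8|7a|

RES = [0x01, 0x01, 0xd8, 0x7a]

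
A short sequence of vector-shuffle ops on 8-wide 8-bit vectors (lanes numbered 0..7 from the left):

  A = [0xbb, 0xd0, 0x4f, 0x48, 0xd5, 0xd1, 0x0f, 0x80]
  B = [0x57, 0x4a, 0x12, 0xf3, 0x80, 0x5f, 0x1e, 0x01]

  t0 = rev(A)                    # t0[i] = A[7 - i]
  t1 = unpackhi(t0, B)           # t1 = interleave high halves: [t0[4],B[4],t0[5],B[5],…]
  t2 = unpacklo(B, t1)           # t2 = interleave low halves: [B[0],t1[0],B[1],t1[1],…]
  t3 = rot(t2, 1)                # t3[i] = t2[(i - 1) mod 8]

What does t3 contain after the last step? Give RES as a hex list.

RES = [0x5f, 0x57, 0x48, 0x4a, 0x80, 0x12, 0x4f, 0xf3]

→ t0 |80|0f|d1|d5|48|4f|d0|bb|
→ t1 |48|80|4f|5f|d0|1e|bb|01|
→ t2 |57|48|4a|80|12|4f|f3|5f|
→ t3 |5f|57|48|4a|80|12|4f|f3|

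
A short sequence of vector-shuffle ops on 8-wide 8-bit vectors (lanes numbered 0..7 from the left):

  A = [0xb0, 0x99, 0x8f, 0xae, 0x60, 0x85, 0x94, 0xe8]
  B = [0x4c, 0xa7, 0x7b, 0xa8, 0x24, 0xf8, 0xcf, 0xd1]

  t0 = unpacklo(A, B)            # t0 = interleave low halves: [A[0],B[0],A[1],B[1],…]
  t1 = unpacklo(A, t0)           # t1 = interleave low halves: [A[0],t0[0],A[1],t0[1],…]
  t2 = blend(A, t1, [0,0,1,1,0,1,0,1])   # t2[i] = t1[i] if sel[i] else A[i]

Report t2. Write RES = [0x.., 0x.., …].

t0 = [0xb0, 0x4c, 0x99, 0xa7, 0x8f, 0x7b, 0xae, 0xa8]
t1 = [0xb0, 0xb0, 0x99, 0x4c, 0x8f, 0x99, 0xae, 0xa7]
t2 = [0xb0, 0x99, 0x99, 0x4c, 0x60, 0x99, 0x94, 0xa7]

RES = [ 0xb0  0x99  0x99  0x4c  0x60  0x99  0x94  0xa7 ]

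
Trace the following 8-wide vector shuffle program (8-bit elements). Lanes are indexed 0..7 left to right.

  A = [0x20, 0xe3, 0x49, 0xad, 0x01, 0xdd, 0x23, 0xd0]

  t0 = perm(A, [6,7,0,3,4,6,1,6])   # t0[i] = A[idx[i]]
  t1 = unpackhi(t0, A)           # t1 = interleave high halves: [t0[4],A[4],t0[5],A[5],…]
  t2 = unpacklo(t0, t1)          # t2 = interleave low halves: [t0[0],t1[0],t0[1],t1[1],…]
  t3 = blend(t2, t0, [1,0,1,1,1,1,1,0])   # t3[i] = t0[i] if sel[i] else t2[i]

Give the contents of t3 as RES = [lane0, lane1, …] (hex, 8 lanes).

→ t0 |23|d0|20|ad|01|23|e3|23|
→ t1 |01|01|23|dd|e3|23|23|d0|
→ t2 |23|01|d0|01|20|23|ad|dd|
→ t3 |23|01|20|ad|01|23|e3|dd|

RES = [ 0x23  0x01  0x20  0xad  0x01  0x23  0xe3  0xdd ]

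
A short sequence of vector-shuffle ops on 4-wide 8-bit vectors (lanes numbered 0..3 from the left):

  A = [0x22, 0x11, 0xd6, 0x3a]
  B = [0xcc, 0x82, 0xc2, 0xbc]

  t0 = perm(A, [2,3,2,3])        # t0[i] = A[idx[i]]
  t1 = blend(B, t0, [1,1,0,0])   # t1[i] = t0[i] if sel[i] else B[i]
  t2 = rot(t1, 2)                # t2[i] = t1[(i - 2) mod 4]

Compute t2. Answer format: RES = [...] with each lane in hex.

→ t0 |d6|3a|d6|3a|
→ t1 |d6|3a|c2|bc|
→ t2 |c2|bc|d6|3a|

RES = [0xc2, 0xbc, 0xd6, 0x3a]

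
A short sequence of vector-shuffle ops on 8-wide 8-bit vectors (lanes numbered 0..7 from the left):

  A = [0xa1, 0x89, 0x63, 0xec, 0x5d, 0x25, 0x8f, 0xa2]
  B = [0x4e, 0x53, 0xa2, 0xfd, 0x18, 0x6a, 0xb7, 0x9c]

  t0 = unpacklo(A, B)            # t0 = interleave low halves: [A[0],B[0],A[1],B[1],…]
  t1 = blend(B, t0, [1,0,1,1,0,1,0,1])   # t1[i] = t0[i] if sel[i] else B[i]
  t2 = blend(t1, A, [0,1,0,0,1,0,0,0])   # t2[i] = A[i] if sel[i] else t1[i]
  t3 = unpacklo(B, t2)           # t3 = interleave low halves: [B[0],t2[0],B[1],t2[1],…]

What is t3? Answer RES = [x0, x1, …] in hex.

t0 = [0xa1, 0x4e, 0x89, 0x53, 0x63, 0xa2, 0xec, 0xfd]
t1 = [0xa1, 0x53, 0x89, 0x53, 0x18, 0xa2, 0xb7, 0xfd]
t2 = [0xa1, 0x89, 0x89, 0x53, 0x5d, 0xa2, 0xb7, 0xfd]
t3 = [0x4e, 0xa1, 0x53, 0x89, 0xa2, 0x89, 0xfd, 0x53]

RES = [ 0x4e  0xa1  0x53  0x89  0xa2  0x89  0xfd  0x53 ]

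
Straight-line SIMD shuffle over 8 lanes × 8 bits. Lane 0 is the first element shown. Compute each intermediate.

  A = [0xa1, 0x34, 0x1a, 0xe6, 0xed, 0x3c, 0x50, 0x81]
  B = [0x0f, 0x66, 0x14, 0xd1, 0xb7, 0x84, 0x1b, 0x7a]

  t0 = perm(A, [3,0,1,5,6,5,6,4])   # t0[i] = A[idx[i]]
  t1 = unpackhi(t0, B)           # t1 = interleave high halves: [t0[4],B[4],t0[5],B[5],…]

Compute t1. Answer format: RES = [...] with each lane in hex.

RES = [0x50, 0xb7, 0x3c, 0x84, 0x50, 0x1b, 0xed, 0x7a]

  t0: e6 a1 34 3c 50 3c 50 ed
  t1: 50 b7 3c 84 50 1b ed 7a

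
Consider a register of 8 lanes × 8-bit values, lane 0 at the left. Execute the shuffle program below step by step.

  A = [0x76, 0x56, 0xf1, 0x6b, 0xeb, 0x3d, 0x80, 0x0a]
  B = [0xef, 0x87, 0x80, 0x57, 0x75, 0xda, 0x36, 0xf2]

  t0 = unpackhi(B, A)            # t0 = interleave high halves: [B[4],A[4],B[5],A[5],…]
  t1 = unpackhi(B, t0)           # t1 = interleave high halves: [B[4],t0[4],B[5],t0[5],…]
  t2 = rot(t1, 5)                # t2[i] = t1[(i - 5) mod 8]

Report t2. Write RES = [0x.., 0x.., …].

t0 = [0x75, 0xeb, 0xda, 0x3d, 0x36, 0x80, 0xf2, 0x0a]
t1 = [0x75, 0x36, 0xda, 0x80, 0x36, 0xf2, 0xf2, 0x0a]
t2 = [0x80, 0x36, 0xf2, 0xf2, 0x0a, 0x75, 0x36, 0xda]

RES = [ 0x80  0x36  0xf2  0xf2  0x0a  0x75  0x36  0xda ]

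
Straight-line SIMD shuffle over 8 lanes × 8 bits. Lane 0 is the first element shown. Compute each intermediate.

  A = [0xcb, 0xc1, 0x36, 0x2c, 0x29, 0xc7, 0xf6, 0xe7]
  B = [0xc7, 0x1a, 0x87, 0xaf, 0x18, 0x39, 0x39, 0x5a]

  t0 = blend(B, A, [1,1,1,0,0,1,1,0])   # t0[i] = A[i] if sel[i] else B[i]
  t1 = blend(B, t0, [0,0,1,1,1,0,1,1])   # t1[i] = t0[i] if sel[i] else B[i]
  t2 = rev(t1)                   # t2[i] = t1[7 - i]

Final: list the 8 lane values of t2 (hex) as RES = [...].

RES = [ 0x5a  0xf6  0x39  0x18  0xaf  0x36  0x1a  0xc7 ]

→ t0 |cb|c1|36|af|18|c7|f6|5a|
→ t1 |c7|1a|36|af|18|39|f6|5a|
→ t2 |5a|f6|39|18|af|36|1a|c7|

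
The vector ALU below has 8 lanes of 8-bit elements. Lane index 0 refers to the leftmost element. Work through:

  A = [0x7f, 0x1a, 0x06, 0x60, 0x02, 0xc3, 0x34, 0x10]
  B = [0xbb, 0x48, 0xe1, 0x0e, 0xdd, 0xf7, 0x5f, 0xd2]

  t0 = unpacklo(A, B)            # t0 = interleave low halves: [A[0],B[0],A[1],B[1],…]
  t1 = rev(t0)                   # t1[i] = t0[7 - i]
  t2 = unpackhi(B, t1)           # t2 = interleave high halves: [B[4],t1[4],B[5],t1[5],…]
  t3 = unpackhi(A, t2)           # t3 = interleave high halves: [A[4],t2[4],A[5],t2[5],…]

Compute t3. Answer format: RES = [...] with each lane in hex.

t0 = [0x7f, 0xbb, 0x1a, 0x48, 0x06, 0xe1, 0x60, 0x0e]
t1 = [0x0e, 0x60, 0xe1, 0x06, 0x48, 0x1a, 0xbb, 0x7f]
t2 = [0xdd, 0x48, 0xf7, 0x1a, 0x5f, 0xbb, 0xd2, 0x7f]
t3 = [0x02, 0x5f, 0xc3, 0xbb, 0x34, 0xd2, 0x10, 0x7f]

RES = [ 0x02  0x5f  0xc3  0xbb  0x34  0xd2  0x10  0x7f ]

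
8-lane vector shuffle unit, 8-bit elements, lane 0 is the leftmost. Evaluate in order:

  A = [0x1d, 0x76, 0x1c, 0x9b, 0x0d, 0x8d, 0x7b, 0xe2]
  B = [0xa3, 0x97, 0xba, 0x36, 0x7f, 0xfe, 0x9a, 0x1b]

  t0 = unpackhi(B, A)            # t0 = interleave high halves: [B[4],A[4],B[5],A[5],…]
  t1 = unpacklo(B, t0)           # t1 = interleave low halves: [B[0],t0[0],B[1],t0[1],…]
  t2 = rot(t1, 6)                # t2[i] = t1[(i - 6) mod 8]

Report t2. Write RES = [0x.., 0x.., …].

RES = [0x97, 0x0d, 0xba, 0xfe, 0x36, 0x8d, 0xa3, 0x7f]

t0 = [0x7f, 0x0d, 0xfe, 0x8d, 0x9a, 0x7b, 0x1b, 0xe2]
t1 = [0xa3, 0x7f, 0x97, 0x0d, 0xba, 0xfe, 0x36, 0x8d]
t2 = [0x97, 0x0d, 0xba, 0xfe, 0x36, 0x8d, 0xa3, 0x7f]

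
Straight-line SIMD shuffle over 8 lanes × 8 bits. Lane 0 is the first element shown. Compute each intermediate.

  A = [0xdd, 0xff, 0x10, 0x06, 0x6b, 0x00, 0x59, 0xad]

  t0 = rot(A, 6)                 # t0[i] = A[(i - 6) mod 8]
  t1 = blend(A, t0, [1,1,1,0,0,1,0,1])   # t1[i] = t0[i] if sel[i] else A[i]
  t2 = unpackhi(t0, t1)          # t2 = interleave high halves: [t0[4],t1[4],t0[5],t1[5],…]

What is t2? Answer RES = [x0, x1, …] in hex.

t0 = [0x10, 0x06, 0x6b, 0x00, 0x59, 0xad, 0xdd, 0xff]
t1 = [0x10, 0x06, 0x6b, 0x06, 0x6b, 0xad, 0x59, 0xff]
t2 = [0x59, 0x6b, 0xad, 0xad, 0xdd, 0x59, 0xff, 0xff]

RES = [0x59, 0x6b, 0xad, 0xad, 0xdd, 0x59, 0xff, 0xff]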